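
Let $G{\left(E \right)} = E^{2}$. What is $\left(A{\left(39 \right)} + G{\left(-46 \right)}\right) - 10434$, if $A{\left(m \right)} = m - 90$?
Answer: $-8369$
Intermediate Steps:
$A{\left(m \right)} = -90 + m$
$\left(A{\left(39 \right)} + G{\left(-46 \right)}\right) - 10434 = \left(\left(-90 + 39\right) + \left(-46\right)^{2}\right) - 10434 = \left(-51 + 2116\right) - 10434 = 2065 - 10434 = -8369$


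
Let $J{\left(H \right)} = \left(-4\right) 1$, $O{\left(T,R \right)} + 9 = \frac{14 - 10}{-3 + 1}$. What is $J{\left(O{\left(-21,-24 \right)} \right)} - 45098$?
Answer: $-45102$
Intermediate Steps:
$O{\left(T,R \right)} = -11$ ($O{\left(T,R \right)} = -9 + \frac{14 - 10}{-3 + 1} = -9 + \frac{4}{-2} = -9 + 4 \left(- \frac{1}{2}\right) = -9 - 2 = -11$)
$J{\left(H \right)} = -4$
$J{\left(O{\left(-21,-24 \right)} \right)} - 45098 = -4 - 45098 = -45102$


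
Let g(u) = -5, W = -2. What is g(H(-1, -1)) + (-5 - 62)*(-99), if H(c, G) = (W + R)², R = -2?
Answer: 6628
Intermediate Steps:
H(c, G) = 16 (H(c, G) = (-2 - 2)² = (-4)² = 16)
g(H(-1, -1)) + (-5 - 62)*(-99) = -5 + (-5 - 62)*(-99) = -5 - 67*(-99) = -5 + 6633 = 6628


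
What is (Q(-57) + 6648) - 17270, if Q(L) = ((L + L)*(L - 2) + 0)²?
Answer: 45228454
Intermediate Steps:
Q(L) = 4*L²*(-2 + L)² (Q(L) = ((2*L)*(-2 + L) + 0)² = (2*L*(-2 + L) + 0)² = (2*L*(-2 + L))² = 4*L²*(-2 + L)²)
(Q(-57) + 6648) - 17270 = (4*(-57)²*(-2 - 57)² + 6648) - 17270 = (4*3249*(-59)² + 6648) - 17270 = (4*3249*3481 + 6648) - 17270 = (45239076 + 6648) - 17270 = 45245724 - 17270 = 45228454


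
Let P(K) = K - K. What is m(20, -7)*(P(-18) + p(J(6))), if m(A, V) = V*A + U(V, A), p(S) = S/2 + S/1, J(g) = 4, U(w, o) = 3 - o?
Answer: -942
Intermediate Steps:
p(S) = 3*S/2 (p(S) = S*(½) + S*1 = S/2 + S = 3*S/2)
P(K) = 0
m(A, V) = 3 - A + A*V (m(A, V) = V*A + (3 - A) = A*V + (3 - A) = 3 - A + A*V)
m(20, -7)*(P(-18) + p(J(6))) = (3 - 1*20 + 20*(-7))*(0 + (3/2)*4) = (3 - 20 - 140)*(0 + 6) = -157*6 = -942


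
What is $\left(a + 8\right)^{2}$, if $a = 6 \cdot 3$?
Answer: $676$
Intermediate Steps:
$a = 18$
$\left(a + 8\right)^{2} = \left(18 + 8\right)^{2} = 26^{2} = 676$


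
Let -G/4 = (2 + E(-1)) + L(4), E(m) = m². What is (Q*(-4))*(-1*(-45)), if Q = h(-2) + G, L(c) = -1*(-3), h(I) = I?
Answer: 4680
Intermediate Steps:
L(c) = 3
G = -24 (G = -4*((2 + (-1)²) + 3) = -4*((2 + 1) + 3) = -4*(3 + 3) = -4*6 = -24)
Q = -26 (Q = -2 - 24 = -26)
(Q*(-4))*(-1*(-45)) = (-26*(-4))*(-1*(-45)) = 104*45 = 4680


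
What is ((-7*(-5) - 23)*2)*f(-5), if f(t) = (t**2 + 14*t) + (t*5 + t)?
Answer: -1800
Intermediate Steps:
f(t) = t**2 + 20*t (f(t) = (t**2 + 14*t) + (5*t + t) = (t**2 + 14*t) + 6*t = t**2 + 20*t)
((-7*(-5) - 23)*2)*f(-5) = ((-7*(-5) - 23)*2)*(-5*(20 - 5)) = ((35 - 23)*2)*(-5*15) = (12*2)*(-75) = 24*(-75) = -1800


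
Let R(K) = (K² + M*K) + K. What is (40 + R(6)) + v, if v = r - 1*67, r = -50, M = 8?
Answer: 13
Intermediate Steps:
v = -117 (v = -50 - 1*67 = -50 - 67 = -117)
R(K) = K² + 9*K (R(K) = (K² + 8*K) + K = K² + 9*K)
(40 + R(6)) + v = (40 + 6*(9 + 6)) - 117 = (40 + 6*15) - 117 = (40 + 90) - 117 = 130 - 117 = 13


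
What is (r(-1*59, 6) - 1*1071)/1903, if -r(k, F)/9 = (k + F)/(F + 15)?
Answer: -7338/13321 ≈ -0.55086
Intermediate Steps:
r(k, F) = -9*(F + k)/(15 + F) (r(k, F) = -9*(k + F)/(F + 15) = -9*(F + k)/(15 + F))
(r(-1*59, 6) - 1*1071)/1903 = (9*(-1*6 - (-1)*59)/(15 + 6) - 1*1071)/1903 = (9*(-6 - 1*(-59))/21 - 1071)*(1/1903) = (9*(1/21)*(-6 + 59) - 1071)*(1/1903) = (9*(1/21)*53 - 1071)*(1/1903) = (159/7 - 1071)*(1/1903) = -7338/7*1/1903 = -7338/13321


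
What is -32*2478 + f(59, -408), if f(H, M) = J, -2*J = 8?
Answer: -79300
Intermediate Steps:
J = -4 (J = -½*8 = -4)
f(H, M) = -4
-32*2478 + f(59, -408) = -32*2478 - 4 = -79296 - 4 = -79300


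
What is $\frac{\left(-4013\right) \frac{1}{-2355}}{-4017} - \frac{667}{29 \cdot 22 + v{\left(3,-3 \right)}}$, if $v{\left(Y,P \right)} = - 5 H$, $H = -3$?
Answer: $- \frac{6312463834}{6177402855} \approx -1.0219$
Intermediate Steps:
$v{\left(Y,P \right)} = 15$ ($v{\left(Y,P \right)} = \left(-5\right) \left(-3\right) = 15$)
$\frac{\left(-4013\right) \frac{1}{-2355}}{-4017} - \frac{667}{29 \cdot 22 + v{\left(3,-3 \right)}} = \frac{\left(-4013\right) \frac{1}{-2355}}{-4017} - \frac{667}{29 \cdot 22 + 15} = \left(-4013\right) \left(- \frac{1}{2355}\right) \left(- \frac{1}{4017}\right) - \frac{667}{638 + 15} = \frac{4013}{2355} \left(- \frac{1}{4017}\right) - \frac{667}{653} = - \frac{4013}{9460035} - \frac{667}{653} = - \frac{6312463834}{6177402855}$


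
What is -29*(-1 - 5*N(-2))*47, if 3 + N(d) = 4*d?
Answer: -73602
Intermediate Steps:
N(d) = -3 + 4*d
-29*(-1 - 5*N(-2))*47 = -29*(-1 - 5*(-3 + 4*(-2)))*47 = -29*(-1 - 5*(-3 - 8))*47 = -29*(-1 - 5*(-11))*47 = -29*(-1 + 55)*47 = -29*54*47 = -1566*47 = -73602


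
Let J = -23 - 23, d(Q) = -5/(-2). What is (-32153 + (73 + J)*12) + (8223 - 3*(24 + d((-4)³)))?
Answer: -47371/2 ≈ -23686.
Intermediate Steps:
d(Q) = 5/2 (d(Q) = -5*(-½) = 5/2)
J = -46
(-32153 + (73 + J)*12) + (8223 - 3*(24 + d((-4)³))) = (-32153 + (73 - 46)*12) + (8223 - 3*(24 + 5/2)) = (-32153 + 27*12) + (8223 - 3*53/2) = (-32153 + 324) + (8223 - 159/2) = -31829 + 16287/2 = -47371/2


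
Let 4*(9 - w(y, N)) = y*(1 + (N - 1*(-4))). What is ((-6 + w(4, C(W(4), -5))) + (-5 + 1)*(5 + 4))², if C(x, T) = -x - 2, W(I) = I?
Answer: 1024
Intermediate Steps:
C(x, T) = -2 - x
w(y, N) = 9 - y*(5 + N)/4 (w(y, N) = 9 - y*(1 + (N - 1*(-4)))/4 = 9 - y*(1 + (N + 4))/4 = 9 - y*(1 + (4 + N))/4 = 9 - y*(5 + N)/4)
((-6 + w(4, C(W(4), -5))) + (-5 + 1)*(5 + 4))² = ((-6 + (9 - 5/4*4 - ¼*(-2 - 1*4)*4)) + (-5 + 1)*(5 + 4))² = ((-6 + (9 - 5 - ¼*(-2 - 4)*4)) - 4*9)² = ((-6 + (9 - 5 - ¼*(-6)*4)) - 36)² = ((-6 + (9 - 5 + 6)) - 36)² = ((-6 + 10) - 36)² = (4 - 36)² = (-32)² = 1024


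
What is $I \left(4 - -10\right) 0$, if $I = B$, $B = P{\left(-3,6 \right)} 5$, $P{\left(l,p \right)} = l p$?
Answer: $0$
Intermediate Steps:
$B = -90$ ($B = \left(-3\right) 6 \cdot 5 = \left(-18\right) 5 = -90$)
$I = -90$
$I \left(4 - -10\right) 0 = - 90 \left(4 - -10\right) 0 = - 90 \left(4 + 10\right) 0 = - 90 \cdot 14 \cdot 0 = \left(-90\right) 0 = 0$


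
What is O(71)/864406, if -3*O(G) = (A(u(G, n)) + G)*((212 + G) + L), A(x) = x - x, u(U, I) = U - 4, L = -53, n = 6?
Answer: -8165/1296609 ≈ -0.0062972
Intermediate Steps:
u(U, I) = -4 + U
A(x) = 0
O(G) = -G*(159 + G)/3 (O(G) = -(0 + G)*((212 + G) - 53)/3 = -G*(159 + G)/3)
O(71)/864406 = ((1/3)*71*(-159 - 1*71))/864406 = ((1/3)*71*(-159 - 71))*(1/864406) = ((1/3)*71*(-230))*(1/864406) = -16330/3*1/864406 = -8165/1296609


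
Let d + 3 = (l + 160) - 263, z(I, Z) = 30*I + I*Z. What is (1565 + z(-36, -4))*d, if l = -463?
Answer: -357901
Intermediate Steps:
d = -569 (d = -3 + ((-463 + 160) - 263) = -3 + (-303 - 263) = -3 - 566 = -569)
(1565 + z(-36, -4))*d = (1565 - 36*(30 - 4))*(-569) = (1565 - 36*26)*(-569) = (1565 - 936)*(-569) = 629*(-569) = -357901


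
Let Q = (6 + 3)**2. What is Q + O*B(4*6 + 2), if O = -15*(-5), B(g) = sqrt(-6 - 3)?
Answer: 81 + 225*I ≈ 81.0 + 225.0*I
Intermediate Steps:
B(g) = 3*I (B(g) = sqrt(-9) = 3*I)
O = 75
Q = 81 (Q = 9**2 = 81)
Q + O*B(4*6 + 2) = 81 + 75*(3*I) = 81 + 225*I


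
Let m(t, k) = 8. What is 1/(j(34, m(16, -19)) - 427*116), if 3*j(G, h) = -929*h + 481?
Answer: -1/51849 ≈ -1.9287e-5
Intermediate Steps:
j(G, h) = 481/3 - 929*h/3 (j(G, h) = (-929*h + 481)/3 = (481 - 929*h)/3 = 481/3 - 929*h/3)
1/(j(34, m(16, -19)) - 427*116) = 1/((481/3 - 929/3*8) - 427*116) = 1/((481/3 - 7432/3) - 49532) = 1/(-2317 - 49532) = 1/(-51849) = -1/51849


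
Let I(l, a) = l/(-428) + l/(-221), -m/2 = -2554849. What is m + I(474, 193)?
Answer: 241657903399/47294 ≈ 5.1097e+6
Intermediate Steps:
m = 5109698 (m = -2*(-2554849) = 5109698)
I(l, a) = -649*l/94588 (I(l, a) = l*(-1/428) + l*(-1/221) = -l/428 - l/221 = -649*l/94588)
m + I(474, 193) = 5109698 - 649/94588*474 = 5109698 - 153813/47294 = 241657903399/47294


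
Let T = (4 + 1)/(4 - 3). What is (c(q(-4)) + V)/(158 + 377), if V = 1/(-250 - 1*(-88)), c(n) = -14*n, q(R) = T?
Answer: -11341/86670 ≈ -0.13085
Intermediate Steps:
T = 5 (T = 5/1 = 5*1 = 5)
q(R) = 5
V = -1/162 (V = 1/(-250 + 88) = 1/(-162) = -1/162 ≈ -0.0061728)
(c(q(-4)) + V)/(158 + 377) = (-14*5 - 1/162)/(158 + 377) = (-70 - 1/162)/535 = -11341/162*1/535 = -11341/86670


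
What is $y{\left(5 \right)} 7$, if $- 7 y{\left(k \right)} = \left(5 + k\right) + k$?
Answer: $-15$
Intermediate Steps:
$y{\left(k \right)} = - \frac{5}{7} - \frac{2 k}{7}$ ($y{\left(k \right)} = - \frac{\left(5 + k\right) + k}{7} = - \frac{5 + 2 k}{7} = - \frac{5}{7} - \frac{2 k}{7}$)
$y{\left(5 \right)} 7 = \left(- \frac{5}{7} - \frac{10}{7}\right) 7 = \left(- \frac{15}{7}\right) 7 = -15$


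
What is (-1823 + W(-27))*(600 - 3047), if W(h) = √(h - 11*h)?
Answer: 4460881 - 7341*√30 ≈ 4.4207e+6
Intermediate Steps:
W(h) = √10*√(-h) (W(h) = √(-10*h) = √10*√(-h))
(-1823 + W(-27))*(600 - 3047) = (-1823 + √10*√(-1*(-27)))*(600 - 3047) = (-1823 + √10*√27)*(-2447) = (-1823 + √10*(3*√3))*(-2447) = (-1823 + 3*√30)*(-2447) = 4460881 - 7341*√30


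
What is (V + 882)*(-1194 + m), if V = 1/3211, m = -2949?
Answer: -11733402729/3211 ≈ -3.6541e+6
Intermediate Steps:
V = 1/3211 ≈ 0.00031143
(V + 882)*(-1194 + m) = (1/3211 + 882)*(-1194 - 2949) = (2832103/3211)*(-4143) = -11733402729/3211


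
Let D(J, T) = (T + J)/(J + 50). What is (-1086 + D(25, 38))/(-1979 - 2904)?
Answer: 27129/122075 ≈ 0.22223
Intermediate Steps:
D(J, T) = (J + T)/(50 + J)
(-1086 + D(25, 38))/(-1979 - 2904) = (-1086 + (25 + 38)/(50 + 25))/(-1979 - 2904) = (-1086 + 63/75)/(-4883) = (-1086 + (1/75)*63)*(-1/4883) = (-1086 + 21/25)*(-1/4883) = -27129/25*(-1/4883) = 27129/122075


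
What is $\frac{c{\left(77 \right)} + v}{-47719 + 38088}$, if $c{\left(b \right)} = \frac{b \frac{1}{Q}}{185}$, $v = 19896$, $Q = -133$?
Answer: $- \frac{69934429}{33852965} \approx -2.0658$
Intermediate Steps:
$c{\left(b \right)} = - \frac{b}{24605}$ ($c{\left(b \right)} = \frac{b \frac{1}{-133}}{185} = b \left(- \frac{1}{133}\right) \frac{1}{185} = - \frac{b}{133} \cdot \frac{1}{185} = - \frac{b}{24605}$)
$\frac{c{\left(77 \right)} + v}{-47719 + 38088} = \frac{\left(- \frac{1}{24605}\right) 77 + 19896}{-47719 + 38088} = \frac{- \frac{11}{3515} + 19896}{-9631} = \frac{69934429}{3515} \left(- \frac{1}{9631}\right) = - \frac{69934429}{33852965}$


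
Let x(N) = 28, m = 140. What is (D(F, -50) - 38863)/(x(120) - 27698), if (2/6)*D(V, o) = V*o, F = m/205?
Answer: 1597583/1134470 ≈ 1.4082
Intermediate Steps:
F = 28/41 (F = 140/205 = 140*(1/205) = 28/41 ≈ 0.68293)
D(V, o) = 3*V*o (D(V, o) = 3*(V*o) = 3*V*o)
(D(F, -50) - 38863)/(x(120) - 27698) = (3*(28/41)*(-50) - 38863)/(28 - 27698) = (-4200/41 - 38863)/(-27670) = -1597583/41*(-1/27670) = 1597583/1134470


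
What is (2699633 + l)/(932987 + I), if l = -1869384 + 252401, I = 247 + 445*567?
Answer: 1082650/1185549 ≈ 0.91321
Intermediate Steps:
I = 252562 (I = 247 + 252315 = 252562)
l = -1616983
(2699633 + l)/(932987 + I) = (2699633 - 1616983)/(932987 + 252562) = 1082650/1185549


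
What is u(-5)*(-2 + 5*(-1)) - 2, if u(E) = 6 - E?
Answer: -79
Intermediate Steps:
u(-5)*(-2 + 5*(-1)) - 2 = (6 - 1*(-5))*(-2 + 5*(-1)) - 2 = (6 + 5)*(-2 - 5) - 2 = 11*(-7) - 2 = -77 - 2 = -79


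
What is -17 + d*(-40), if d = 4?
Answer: -177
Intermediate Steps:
-17 + d*(-40) = -17 + 4*(-40) = -17 - 160 = -177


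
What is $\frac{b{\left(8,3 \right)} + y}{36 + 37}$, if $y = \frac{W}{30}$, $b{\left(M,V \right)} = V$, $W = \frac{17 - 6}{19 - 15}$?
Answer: $\frac{371}{8760} \approx 0.042352$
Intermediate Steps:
$W = \frac{11}{4} \approx 2.75$
$y = \frac{11}{120}$ ($y = \frac{11}{4 \cdot 30} = \frac{11}{4} \cdot \frac{1}{30} = \frac{11}{120} \approx 0.091667$)
$\frac{b{\left(8,3 \right)} + y}{36 + 37} = \frac{3 + \frac{11}{120}}{36 + 37} = \frac{371}{120 \cdot 73} = \frac{371}{120} \cdot \frac{1}{73} = \frac{371}{8760}$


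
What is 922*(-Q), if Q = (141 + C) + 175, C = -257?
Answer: -54398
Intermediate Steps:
Q = 59 (Q = (141 - 257) + 175 = -116 + 175 = 59)
922*(-Q) = 922*(-1*59) = 922*(-59) = -54398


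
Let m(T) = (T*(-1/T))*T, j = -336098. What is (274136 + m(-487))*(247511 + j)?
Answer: -24328027701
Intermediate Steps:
m(T) = -T
(274136 + m(-487))*(247511 + j) = (274136 - 1*(-487))*(247511 - 336098) = (274136 + 487)*(-88587) = 274623*(-88587) = -24328027701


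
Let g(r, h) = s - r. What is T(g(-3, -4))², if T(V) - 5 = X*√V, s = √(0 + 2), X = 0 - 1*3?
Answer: (5 - 3*√(3 + √2))² ≈ 1.6978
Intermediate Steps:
X = -3 (X = 0 - 3 = -3)
s = √2 ≈ 1.4142
g(r, h) = √2 - r
T(V) = 5 - 3*√V
T(g(-3, -4))² = (5 - 3*√(√2 - 1*(-3)))² = (5 - 3*√(√2 + 3))² = (5 - 3*√(3 + √2))²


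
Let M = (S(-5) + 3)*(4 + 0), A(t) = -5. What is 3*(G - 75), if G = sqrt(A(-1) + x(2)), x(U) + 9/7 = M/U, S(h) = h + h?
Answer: -225 + 3*I*sqrt(994)/7 ≈ -225.0 + 13.512*I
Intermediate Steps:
S(h) = 2*h
M = -28 (M = (2*(-5) + 3)*(4 + 0) = (-10 + 3)*4 = -7*4 = -28)
x(U) = -9/7 - 28/U
G = I*sqrt(994)/7 (G = sqrt(-5 + (-9/7 - 28/2)) = sqrt(-5 + (-9/7 - 28*1/2)) = sqrt(-5 + (-9/7 - 14)) = sqrt(-5 - 107/7) = sqrt(-142/7) = I*sqrt(994)/7 ≈ 4.504*I)
3*(G - 75) = 3*(I*sqrt(994)/7 - 75) = 3*(-75 + I*sqrt(994)/7) = -225 + 3*I*sqrt(994)/7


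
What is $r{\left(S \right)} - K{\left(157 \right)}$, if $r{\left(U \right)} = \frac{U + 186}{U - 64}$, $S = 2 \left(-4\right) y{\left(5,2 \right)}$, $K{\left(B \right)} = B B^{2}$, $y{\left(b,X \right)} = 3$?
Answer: $- \frac{170275373}{44} \approx -3.8699 \cdot 10^{6}$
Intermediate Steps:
$K{\left(B \right)} = B^{3}$
$S = -24$ ($S = 2 \left(-4\right) 3 = \left(-8\right) 3 = -24$)
$r{\left(U \right)} = \frac{186 + U}{-64 + U}$
$r{\left(S \right)} - K{\left(157 \right)} = \frac{186 - 24}{-64 - 24} - 157^{3} = \frac{1}{-88} \cdot 162 - 3869893 = \left(- \frac{1}{88}\right) 162 - 3869893 = - \frac{81}{44} - 3869893 = - \frac{170275373}{44}$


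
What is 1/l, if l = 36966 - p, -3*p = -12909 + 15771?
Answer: 1/37920 ≈ 2.6371e-5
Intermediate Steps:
p = -954 (p = -(-12909 + 15771)/3 = -1/3*2862 = -954)
l = 37920 (l = 36966 - 1*(-954) = 36966 + 954 = 37920)
1/l = 1/37920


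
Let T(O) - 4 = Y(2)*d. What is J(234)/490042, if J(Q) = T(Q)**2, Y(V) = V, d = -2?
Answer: 0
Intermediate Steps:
T(O) = 0 (T(O) = 4 + 2*(-2) = 4 - 4 = 0)
J(Q) = 0 (J(Q) = 0**2 = 0)
J(234)/490042 = 0/490042 = 0*(1/490042) = 0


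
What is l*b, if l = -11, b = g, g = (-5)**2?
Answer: -275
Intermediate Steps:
g = 25
b = 25
l*b = -11*25 = -275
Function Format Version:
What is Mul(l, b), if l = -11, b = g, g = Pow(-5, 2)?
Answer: -275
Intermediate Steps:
g = 25
b = 25
Mul(l, b) = Mul(-11, 25) = -275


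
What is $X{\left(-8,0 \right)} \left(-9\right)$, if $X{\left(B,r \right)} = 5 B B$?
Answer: $-2880$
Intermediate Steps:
$X{\left(B,r \right)} = 5 B^{2}$
$X{\left(-8,0 \right)} \left(-9\right) = 5 \left(-8\right)^{2} \left(-9\right) = 5 \cdot 64 \left(-9\right) = 320 \left(-9\right) = -2880$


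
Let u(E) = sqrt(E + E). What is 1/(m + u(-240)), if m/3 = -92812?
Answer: -23203/6460550548 - I*sqrt(30)/19381651644 ≈ -3.5915e-6 - 2.826e-10*I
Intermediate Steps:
m = -278436 (m = 3*(-92812) = -278436)
u(E) = sqrt(2)*sqrt(E) (u(E) = sqrt(2*E) = sqrt(2)*sqrt(E))
1/(m + u(-240)) = 1/(-278436 + sqrt(2)*sqrt(-240)) = 1/(-278436 + sqrt(2)*(4*I*sqrt(15))) = 1/(-278436 + 4*I*sqrt(30))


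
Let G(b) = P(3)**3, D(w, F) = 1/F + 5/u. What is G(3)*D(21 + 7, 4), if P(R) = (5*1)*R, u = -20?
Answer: 0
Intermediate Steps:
P(R) = 5*R
D(w, F) = -1/4 + 1/F (D(w, F) = 1/F + 5/(-20) = 1/F + 5*(-1/20) = 1/F - 1/4 = -1/4 + 1/F)
G(b) = 3375 (G(b) = (5*3)**3 = 15**3 = 3375)
G(3)*D(21 + 7, 4) = 3375*((1/4)*(4 - 1*4)/4) = 3375*((1/4)*(1/4)*(4 - 4)) = 3375*((1/4)*(1/4)*0) = 3375*0 = 0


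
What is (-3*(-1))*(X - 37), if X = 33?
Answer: -12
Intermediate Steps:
(-3*(-1))*(X - 37) = (-3*(-1))*(33 - 37) = 3*(-4) = -12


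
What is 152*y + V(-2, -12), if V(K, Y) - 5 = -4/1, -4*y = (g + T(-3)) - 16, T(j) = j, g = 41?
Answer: -835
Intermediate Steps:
y = -11/2 (y = -((41 - 3) - 16)/4 = -(38 - 16)/4 = -1/4*22 = -11/2 ≈ -5.5000)
V(K, Y) = 1 (V(K, Y) = 5 - 4/1 = 5 - 4*1 = 5 - 4 = 1)
152*y + V(-2, -12) = 152*(-11/2) + 1 = -836 + 1 = -835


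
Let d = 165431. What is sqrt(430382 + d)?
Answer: sqrt(595813) ≈ 771.89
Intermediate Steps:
sqrt(430382 + d) = sqrt(430382 + 165431) = sqrt(595813)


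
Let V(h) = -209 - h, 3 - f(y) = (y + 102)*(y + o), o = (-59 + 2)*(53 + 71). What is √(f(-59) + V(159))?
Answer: 4*√19131 ≈ 553.26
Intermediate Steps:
o = -7068 (o = -57*124 = -7068)
f(y) = 3 - (-7068 + y)*(102 + y) (f(y) = 3 - (y + 102)*(y - 7068) = 3 - (102 + y)*(-7068 + y) = 3 - (-7068 + y)*(102 + y))
√(f(-59) + V(159)) = √((720939 - 1*(-59)² + 6966*(-59)) + (-209 - 1*159)) = √((720939 - 1*3481 - 410994) + (-209 - 159)) = √((720939 - 3481 - 410994) - 368) = √(306464 - 368) = √306096 = 4*√19131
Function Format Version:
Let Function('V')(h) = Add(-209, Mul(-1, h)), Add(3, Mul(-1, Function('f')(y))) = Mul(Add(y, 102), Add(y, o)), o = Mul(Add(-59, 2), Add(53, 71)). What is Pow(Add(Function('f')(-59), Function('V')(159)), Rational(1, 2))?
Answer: Mul(4, Pow(19131, Rational(1, 2))) ≈ 553.26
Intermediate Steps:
o = -7068 (o = Mul(-57, 124) = -7068)
Function('f')(y) = Add(3, Mul(-1, Add(-7068, y), Add(102, y))) (Function('f')(y) = Add(3, Mul(-1, Mul(Add(y, 102), Add(y, -7068)))) = Add(3, Mul(-1, Mul(Add(102, y), Add(-7068, y)))) = Add(3, Mul(-1, Mul(Add(-7068, y), Add(102, y)))) = Add(3, Mul(-1, Add(-7068, y), Add(102, y))))
Pow(Add(Function('f')(-59), Function('V')(159)), Rational(1, 2)) = Pow(Add(Add(720939, Mul(-1, Pow(-59, 2)), Mul(6966, -59)), Add(-209, Mul(-1, 159))), Rational(1, 2)) = Pow(Add(Add(720939, Mul(-1, 3481), -410994), Add(-209, -159)), Rational(1, 2)) = Pow(Add(Add(720939, -3481, -410994), -368), Rational(1, 2)) = Pow(Add(306464, -368), Rational(1, 2)) = Pow(306096, Rational(1, 2)) = Mul(4, Pow(19131, Rational(1, 2)))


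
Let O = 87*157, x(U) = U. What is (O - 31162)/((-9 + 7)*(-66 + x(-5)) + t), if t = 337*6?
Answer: -17503/2164 ≈ -8.0883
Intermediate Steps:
O = 13659
t = 2022
(O - 31162)/((-9 + 7)*(-66 + x(-5)) + t) = (13659 - 31162)/((-9 + 7)*(-66 - 5) + 2022) = -17503/(-2*(-71) + 2022) = -17503/(142 + 2022) = -17503/2164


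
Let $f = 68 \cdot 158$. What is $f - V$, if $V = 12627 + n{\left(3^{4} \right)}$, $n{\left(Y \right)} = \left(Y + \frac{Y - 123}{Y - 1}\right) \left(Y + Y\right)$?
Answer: $- \frac{298399}{20} \approx -14920.0$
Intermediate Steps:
$f = 10744$
$n{\left(Y \right)} = 2 Y \left(Y + \frac{-123 + Y}{-1 + Y}\right)$ ($n{\left(Y \right)} = \left(Y + \frac{-123 + Y}{-1 + Y}\right) 2 Y = 2 Y \left(Y + \frac{-123 + Y}{-1 + Y}\right)$)
$V = \frac{513279}{20}$ ($V = 12627 + \frac{2 \cdot 3^{4} \left(-123 + \left(3^{4}\right)^{2}\right)}{-1 + 3^{4}} = 12627 + 2 \cdot 81 \frac{1}{-1 + 81} \left(-123 + 81^{2}\right) = 12627 + 2 \cdot 81 \cdot \frac{1}{80} \left(-123 + 6561\right) = 12627 + 2 \cdot 81 \cdot \frac{1}{80} \cdot 6438 = 12627 + \frac{260739}{20} = \frac{513279}{20} \approx 25664.0$)
$f - V = 10744 - \frac{513279}{20} = - \frac{298399}{20}$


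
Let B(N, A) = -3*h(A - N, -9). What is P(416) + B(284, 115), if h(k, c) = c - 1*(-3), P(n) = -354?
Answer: -336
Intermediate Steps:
h(k, c) = 3 + c (h(k, c) = c + 3 = 3 + c)
B(N, A) = 18 (B(N, A) = -3*(3 - 9) = -3*(-6) = 18)
P(416) + B(284, 115) = -354 + 18 = -336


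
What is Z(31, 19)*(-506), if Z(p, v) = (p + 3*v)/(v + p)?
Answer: -22264/25 ≈ -890.56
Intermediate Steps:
Z(p, v) = (p + 3*v)/(p + v)
Z(31, 19)*(-506) = ((31 + 3*19)/(31 + 19))*(-506) = ((31 + 57)/50)*(-506) = ((1/50)*88)*(-506) = (44/25)*(-506) = -22264/25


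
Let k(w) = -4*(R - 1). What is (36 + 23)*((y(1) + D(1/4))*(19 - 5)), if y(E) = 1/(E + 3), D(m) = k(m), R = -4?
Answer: 33453/2 ≈ 16727.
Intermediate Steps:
k(w) = 20 (k(w) = -4*(-4 - 1) = -4*(-5) = 20)
D(m) = 20
y(E) = 1/(3 + E)
(36 + 23)*((y(1) + D(1/4))*(19 - 5)) = (36 + 23)*((1/(3 + 1) + 20)*(19 - 5)) = 59*((1/4 + 20)*14) = 59*((81/4)*14) = 59*(567/2) = 33453/2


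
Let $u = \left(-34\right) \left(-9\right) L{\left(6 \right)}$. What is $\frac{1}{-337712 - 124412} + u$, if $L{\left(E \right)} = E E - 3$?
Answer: $\frac{4666528151}{462124} \approx 10098.0$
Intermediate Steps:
$L{\left(E \right)} = -3 + E^{2}$ ($L{\left(E \right)} = E^{2} - 3 = -3 + E^{2}$)
$u = 10098$ ($u = \left(-34\right) \left(-9\right) \left(-3 + 6^{2}\right) = 306 \left(-3 + 36\right) = 306 \cdot 33 = 10098$)
$\frac{1}{-337712 - 124412} + u = \frac{1}{-337712 - 124412} + 10098 = \frac{1}{-462124} + 10098 = - \frac{1}{462124} + 10098 = \frac{4666528151}{462124}$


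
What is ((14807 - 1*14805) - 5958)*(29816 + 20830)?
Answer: -301647576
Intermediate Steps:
((14807 - 1*14805) - 5958)*(29816 + 20830) = ((14807 - 14805) - 5958)*50646 = (2 - 5958)*50646 = -5956*50646 = -301647576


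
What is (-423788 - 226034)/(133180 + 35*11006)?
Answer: -324911/259195 ≈ -1.2535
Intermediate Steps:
(-423788 - 226034)/(133180 + 35*11006) = -649822/(133180 + 385210) = -649822/518390 = -649822*1/518390 = -324911/259195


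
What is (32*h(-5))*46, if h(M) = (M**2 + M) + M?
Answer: 22080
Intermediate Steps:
h(M) = M**2 + 2*M (h(M) = (M + M**2) + M = M**2 + 2*M)
(32*h(-5))*46 = (32*(-5*(2 - 5)))*46 = (32*(-5*(-3)))*46 = (32*15)*46 = 480*46 = 22080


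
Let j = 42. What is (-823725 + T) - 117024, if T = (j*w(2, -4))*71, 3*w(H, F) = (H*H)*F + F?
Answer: -960629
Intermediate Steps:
w(H, F) = F/3 + F*H²/3 (w(H, F) = ((H*H)*F + F)/3 = (H²*F + F)/3 = (F*H² + F)/3 = (F + F*H²)/3 = F/3 + F*H²/3)
T = -19880 (T = (42*((⅓)*(-4)*(1 + 2²)))*71 = (42*((⅓)*(-4)*(1 + 4)))*71 = (42*((⅓)*(-4)*5))*71 = (42*(-20/3))*71 = -280*71 = -19880)
(-823725 + T) - 117024 = (-823725 - 19880) - 117024 = -843605 - 117024 = -960629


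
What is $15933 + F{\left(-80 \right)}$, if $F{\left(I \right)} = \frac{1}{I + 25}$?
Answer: $\frac{876314}{55} \approx 15933.0$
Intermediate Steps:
$F{\left(I \right)} = \frac{1}{25 + I}$
$15933 + F{\left(-80 \right)} = 15933 + \frac{1}{25 - 80} = 15933 + \frac{1}{-55} = 15933 - \frac{1}{55} = \frac{876314}{55}$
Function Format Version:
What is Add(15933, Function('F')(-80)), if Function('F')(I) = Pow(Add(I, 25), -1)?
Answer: Rational(876314, 55) ≈ 15933.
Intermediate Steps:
Function('F')(I) = Pow(Add(25, I), -1)
Add(15933, Function('F')(-80)) = Add(15933, Pow(Add(25, -80), -1)) = Add(15933, Pow(-55, -1)) = Add(15933, Rational(-1, 55)) = Rational(876314, 55)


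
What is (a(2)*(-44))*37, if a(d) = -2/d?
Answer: 1628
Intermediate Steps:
(a(2)*(-44))*37 = (-2/2*(-44))*37 = (-2*½*(-44))*37 = -1*(-44)*37 = 44*37 = 1628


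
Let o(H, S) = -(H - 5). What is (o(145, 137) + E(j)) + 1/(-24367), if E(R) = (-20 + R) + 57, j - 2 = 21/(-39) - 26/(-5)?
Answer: -152586219/1583855 ≈ -96.339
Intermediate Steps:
j = 433/65 (j = 2 + (21/(-39) - 26/(-5)) = 2 + (21*(-1/39) - 26*(-⅕)) = 2 + (-7/13 + 26/5) = 2 + 303/65 = 433/65 ≈ 6.6615)
E(R) = 37 + R
o(H, S) = 5 - H (o(H, S) = -(-5 + H) = 5 - H)
(o(145, 137) + E(j)) + 1/(-24367) = ((5 - 1*145) + (37 + 433/65)) + 1/(-24367) = ((5 - 145) + 2838/65) - 1/24367 = (-140 + 2838/65) - 1/24367 = -6262/65 - 1/24367 = -152586219/1583855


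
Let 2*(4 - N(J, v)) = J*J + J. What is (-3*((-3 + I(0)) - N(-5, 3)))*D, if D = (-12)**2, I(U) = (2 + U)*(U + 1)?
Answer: -2160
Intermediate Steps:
I(U) = (1 + U)*(2 + U) (I(U) = (2 + U)*(1 + U) = (1 + U)*(2 + U))
N(J, v) = 4 - J/2 - J**2/2 (N(J, v) = 4 - (J*J + J)/2 = 4 - (J**2 + J)/2 = 4 - (J + J**2)/2 = 4 + (-J/2 - J**2/2) = 4 - J/2 - J**2/2)
D = 144
(-3*((-3 + I(0)) - N(-5, 3)))*D = -3*((-3 + (2 + 0**2 + 3*0)) - (4 - 1/2*(-5) - 1/2*(-5)**2))*144 = -3*((-3 + (2 + 0 + 0)) - (4 + 5/2 - 1/2*25))*144 = -3*((-3 + 2) - (4 + 5/2 - 25/2))*144 = -3*(-1 - 1*(-6))*144 = -3*(-1 + 6)*144 = -3*5*144 = -15*144 = -2160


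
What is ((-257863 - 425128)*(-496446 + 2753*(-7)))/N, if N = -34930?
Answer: -352230069547/34930 ≈ -1.0084e+7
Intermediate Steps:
((-257863 - 425128)*(-496446 + 2753*(-7)))/N = ((-257863 - 425128)*(-496446 + 2753*(-7)))/(-34930) = -682991*(-496446 - 19271)*(-1/34930) = -682991*(-515717)*(-1/34930) = 352230069547*(-1/34930) = -352230069547/34930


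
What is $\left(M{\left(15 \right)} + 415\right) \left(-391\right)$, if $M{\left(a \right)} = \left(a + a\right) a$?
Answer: $-338215$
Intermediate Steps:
$M{\left(a \right)} = 2 a^{2}$ ($M{\left(a \right)} = 2 a a = 2 a^{2}$)
$\left(M{\left(15 \right)} + 415\right) \left(-391\right) = \left(2 \cdot 15^{2} + 415\right) \left(-391\right) = \left(2 \cdot 225 + 415\right) \left(-391\right) = \left(450 + 415\right) \left(-391\right) = 865 \left(-391\right) = -338215$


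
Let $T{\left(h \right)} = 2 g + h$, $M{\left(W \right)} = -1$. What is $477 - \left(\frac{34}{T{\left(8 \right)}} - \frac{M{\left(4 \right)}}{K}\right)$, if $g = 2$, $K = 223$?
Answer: $\frac{634429}{1338} \approx 474.16$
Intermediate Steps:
$T{\left(h \right)} = 4 + h$ ($T{\left(h \right)} = 2 \cdot 2 + h = 4 + h$)
$477 - \left(\frac{34}{T{\left(8 \right)}} - \frac{M{\left(4 \right)}}{K}\right) = 477 - \left(\frac{1}{223} + \frac{34}{4 + 8}\right) = 477 - \left(\frac{1}{223} + \frac{34}{12}\right) = 477 - \frac{3797}{1338} = \frac{634429}{1338}$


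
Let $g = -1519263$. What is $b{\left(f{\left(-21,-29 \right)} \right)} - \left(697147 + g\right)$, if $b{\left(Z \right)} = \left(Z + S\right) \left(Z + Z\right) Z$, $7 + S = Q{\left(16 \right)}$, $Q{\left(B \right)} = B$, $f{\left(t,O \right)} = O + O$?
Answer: $492444$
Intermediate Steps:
$f{\left(t,O \right)} = 2 O$
$S = 9$ ($S = -7 + 16 = 9$)
$b{\left(Z \right)} = 2 Z^{2} \left(9 + Z\right)$ ($b{\left(Z \right)} = \left(Z + 9\right) \left(Z + Z\right) Z = \left(9 + Z\right) 2 Z Z = 2 Z \left(9 + Z\right) Z = 2 Z^{2} \left(9 + Z\right)$)
$b{\left(f{\left(-21,-29 \right)} \right)} - \left(697147 + g\right) = 2 \left(2 \left(-29\right)\right)^{2} \left(9 + 2 \left(-29\right)\right) - \left(697147 - 1519263\right) = 2 \left(-58\right)^{2} \left(9 - 58\right) - -822116 = 2 \cdot 3364 \left(-49\right) + 822116 = -329672 + 822116 = 492444$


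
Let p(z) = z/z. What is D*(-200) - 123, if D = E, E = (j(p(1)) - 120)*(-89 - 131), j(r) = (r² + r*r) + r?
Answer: -5148123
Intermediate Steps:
p(z) = 1
j(r) = r + 2*r² (j(r) = (r² + r²) + r = 2*r² + r = r + 2*r²)
E = 25740 (E = (1*(1 + 2*1) - 120)*(-89 - 131) = (1*(1 + 2) - 120)*(-220) = (1*3 - 120)*(-220) = (3 - 120)*(-220) = -117*(-220) = 25740)
D = 25740
D*(-200) - 123 = 25740*(-200) - 123 = -5148000 - 123 = -5148123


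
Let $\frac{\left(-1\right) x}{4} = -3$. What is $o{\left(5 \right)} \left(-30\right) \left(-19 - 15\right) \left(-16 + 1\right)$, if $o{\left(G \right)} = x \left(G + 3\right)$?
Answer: $-1468800$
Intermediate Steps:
$x = 12$ ($x = \left(-4\right) \left(-3\right) = 12$)
$o{\left(G \right)} = 36 + 12 G$ ($o{\left(G \right)} = 12 \left(G + 3\right) = 12 \left(3 + G\right) = 36 + 12 G$)
$o{\left(5 \right)} \left(-30\right) \left(-19 - 15\right) \left(-16 + 1\right) = \left(36 + 12 \cdot 5\right) \left(-30\right) \left(-19 - 15\right) \left(-16 + 1\right) = \left(36 + 60\right) \left(-30\right) \left(\left(-34\right) \left(-15\right)\right) = 96 \left(-30\right) 510 = \left(-2880\right) 510 = -1468800$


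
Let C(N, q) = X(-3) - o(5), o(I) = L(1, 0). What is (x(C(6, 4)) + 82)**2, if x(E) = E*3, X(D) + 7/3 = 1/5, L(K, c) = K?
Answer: 131769/25 ≈ 5270.8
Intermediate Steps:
X(D) = -32/15 (X(D) = -7/3 + 1/5 = -32/15)
o(I) = 1
C(N, q) = -47/15 (C(N, q) = -32/15 - 1*1 = -32/15 - 1 = -47/15)
x(E) = 3*E
(x(C(6, 4)) + 82)**2 = (3*(-47/15) + 82)**2 = (-47/5 + 82)**2 = (363/5)**2 = 131769/25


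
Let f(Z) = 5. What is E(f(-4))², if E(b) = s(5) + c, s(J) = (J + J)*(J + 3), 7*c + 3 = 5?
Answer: 315844/49 ≈ 6445.8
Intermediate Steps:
c = 2/7 (c = -3/7 + (⅐)*5 = -3/7 + 5/7 = 2/7 ≈ 0.28571)
s(J) = 2*J*(3 + J) (s(J) = (2*J)*(3 + J) = 2*J*(3 + J))
E(b) = 562/7 (E(b) = 2*5*(3 + 5) + 2/7 = 2*5*8 + 2/7 = 80 + 2/7 = 562/7)
E(f(-4))² = (562/7)² = 315844/49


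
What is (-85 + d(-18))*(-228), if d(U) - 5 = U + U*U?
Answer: -51528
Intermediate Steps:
d(U) = 5 + U + U² (d(U) = 5 + (U + U*U) = 5 + (U + U²) = 5 + U + U²)
(-85 + d(-18))*(-228) = (-85 + (5 - 18 + (-18)²))*(-228) = (-85 + (5 - 18 + 324))*(-228) = (-85 + 311)*(-228) = 226*(-228) = -51528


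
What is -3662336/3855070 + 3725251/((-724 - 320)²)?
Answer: 5184695761037/2100889787760 ≈ 2.4679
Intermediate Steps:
-3662336/3855070 + 3725251/((-724 - 320)²) = -3662336*1/3855070 + 3725251/((-1044)²) = -1831168/1927535 + 3725251/1089936 = 5184695761037/2100889787760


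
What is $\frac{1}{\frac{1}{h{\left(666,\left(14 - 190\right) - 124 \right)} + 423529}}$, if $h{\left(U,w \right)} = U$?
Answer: $424195$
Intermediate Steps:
$\frac{1}{\frac{1}{h{\left(666,\left(14 - 190\right) - 124 \right)} + 423529}} = \frac{1}{\frac{1}{666 + 423529}} = \frac{1}{\frac{1}{424195}} = 424195$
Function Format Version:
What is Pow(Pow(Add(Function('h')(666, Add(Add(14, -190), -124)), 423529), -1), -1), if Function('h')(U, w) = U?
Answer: 424195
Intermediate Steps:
Pow(Pow(Add(Function('h')(666, Add(Add(14, -190), -124)), 423529), -1), -1) = Pow(Pow(Add(666, 423529), -1), -1) = Pow(Pow(424195, -1), -1) = Pow(Rational(1, 424195), -1) = 424195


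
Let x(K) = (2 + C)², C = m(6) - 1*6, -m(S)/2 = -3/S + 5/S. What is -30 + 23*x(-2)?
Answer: 4238/9 ≈ 470.89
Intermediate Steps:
m(S) = -4/S (m(S) = -2*(-3/S + 5/S) = -4/S)
C = -20/3 (C = -4/6 - 1*6 = -4*⅙ - 6 = -⅔ - 6 = -20/3 ≈ -6.6667)
x(K) = 196/9 (x(K) = (2 - 20/3)² = (-14/3)² = 196/9)
-30 + 23*x(-2) = -30 + 23*(196/9) = -30 + 4508/9 = 4238/9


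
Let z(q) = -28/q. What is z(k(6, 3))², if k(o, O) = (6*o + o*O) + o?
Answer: 49/225 ≈ 0.21778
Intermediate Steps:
k(o, O) = 7*o + O*o (k(o, O) = (6*o + O*o) + o = 7*o + O*o)
z(k(6, 3))² = (-28*1/(6*(7 + 3)))² = (-28/(6*10))² = (-28/60)² = (-28*1/60)² = (-7/15)² = 49/225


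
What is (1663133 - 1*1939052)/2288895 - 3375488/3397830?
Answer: -41255540293/37034648085 ≈ -1.1140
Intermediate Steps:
(1663133 - 1*1939052)/2288895 - 3375488/3397830 = (1663133 - 1939052)*(1/2288895) - 3375488*1/3397830 = -275919*1/2288895 - 1687744/1698915 = -13139/108995 - 1687744/1698915 = -41255540293/37034648085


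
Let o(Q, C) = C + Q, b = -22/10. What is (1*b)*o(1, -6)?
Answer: 11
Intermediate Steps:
b = -11/5 (b = -22*⅒ = -11/5 ≈ -2.2000)
(1*b)*o(1, -6) = (1*(-11/5))*(-6 + 1) = -11/5*(-5) = 11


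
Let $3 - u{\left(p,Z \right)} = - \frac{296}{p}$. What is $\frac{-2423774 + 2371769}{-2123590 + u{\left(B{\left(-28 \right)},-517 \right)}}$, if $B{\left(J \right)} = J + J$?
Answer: $\frac{364035}{14865146} \approx 0.024489$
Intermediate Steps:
$B{\left(J \right)} = 2 J$
$u{\left(p,Z \right)} = 3 + \frac{296}{p}$ ($u{\left(p,Z \right)} = 3 - - \frac{296}{p} = 3 + \frac{296}{p}$)
$\frac{-2423774 + 2371769}{-2123590 + u{\left(B{\left(-28 \right)},-517 \right)}} = \frac{-2423774 + 2371769}{-2123590 + \left(3 + \frac{296}{2 \left(-28\right)}\right)} = - \frac{52005}{-2123590 + \left(3 + \frac{296}{-56}\right)} = - \frac{52005}{-2123590 + \left(3 + 296 \left(- \frac{1}{56}\right)\right)} = - \frac{52005}{-2123590 + \left(3 - \frac{37}{7}\right)} = - \frac{52005}{-2123590 - \frac{16}{7}} = - \frac{52005}{- \frac{14865146}{7}} = \left(-52005\right) \left(- \frac{7}{14865146}\right) = \frac{364035}{14865146}$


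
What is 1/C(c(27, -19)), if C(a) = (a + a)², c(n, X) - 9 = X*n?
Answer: 1/1016064 ≈ 9.8419e-7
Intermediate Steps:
c(n, X) = 9 + X*n
C(a) = 4*a² (C(a) = (2*a)² = 4*a²)
1/C(c(27, -19)) = 1/(4*(9 - 19*27)²) = 1/(4*(9 - 513)²) = 1/(4*(-504)²) = 1/(4*254016) = 1/1016064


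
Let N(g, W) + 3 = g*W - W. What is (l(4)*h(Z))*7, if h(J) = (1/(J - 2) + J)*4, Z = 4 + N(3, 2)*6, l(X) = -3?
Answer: -1701/2 ≈ -850.50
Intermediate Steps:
N(g, W) = -3 - W + W*g (N(g, W) = -3 + (g*W - W) = -3 + (W*g - W) = -3 + (-W + W*g) = -3 - W + W*g)
Z = 10 (Z = 4 + (-3 - 1*2 + 2*3)*6 = 4 + (-3 - 2 + 6)*6 = 4 + 1*6 = 4 + 6 = 10)
h(J) = 4*J + 4/(-2 + J) (h(J) = (1/(-2 + J) + J)*4 = (J + 1/(-2 + J))*4 = 4*J + 4/(-2 + J))
(l(4)*h(Z))*7 = -12*(1 + 10² - 2*10)/(-2 + 10)*7 = -12*(1 + 100 - 20)/8*7 = -12*81/8*7 = -3*81/2*7 = -243/2*7 = -1701/2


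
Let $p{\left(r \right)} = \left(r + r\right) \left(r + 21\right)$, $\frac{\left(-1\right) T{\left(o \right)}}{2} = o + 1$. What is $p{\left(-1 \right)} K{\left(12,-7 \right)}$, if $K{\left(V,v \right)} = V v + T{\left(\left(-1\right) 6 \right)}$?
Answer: $2960$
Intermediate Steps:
$T{\left(o \right)} = -2 - 2 o$ ($T{\left(o \right)} = - 2 \left(o + 1\right) = - 2 \left(1 + o\right) = -2 - 2 o$)
$p{\left(r \right)} = 2 r \left(21 + r\right)$
$K{\left(V,v \right)} = 10 + V v$ ($K{\left(V,v \right)} = V v - \left(2 + 2 \left(\left(-1\right) 6\right)\right) = V v - -10 = V v + \left(-2 + 12\right) = V v + 10 = 10 + V v$)
$p{\left(-1 \right)} K{\left(12,-7 \right)} = 2 \left(-1\right) \left(21 - 1\right) \left(10 + 12 \left(-7\right)\right) = 2 \left(-1\right) 20 \left(10 - 84\right) = \left(-40\right) \left(-74\right) = 2960$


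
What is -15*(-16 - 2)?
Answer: 270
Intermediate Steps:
-15*(-16 - 2) = -15*(-18) = 270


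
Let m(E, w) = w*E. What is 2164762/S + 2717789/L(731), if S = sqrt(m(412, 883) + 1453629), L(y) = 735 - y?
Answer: 2717789/4 + 2164762*sqrt(72697)/363485 ≈ 6.8105e+5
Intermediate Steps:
m(E, w) = E*w
S = 5*sqrt(72697) (S = sqrt(412*883 + 1453629) = sqrt(363796 + 1453629) = sqrt(1817425) = 5*sqrt(72697) ≈ 1348.1)
2164762/S + 2717789/L(731) = 2164762/((5*sqrt(72697))) + 2717789/(735 - 1*731) = 2164762*(sqrt(72697)/363485) + 2717789/(735 - 731) = 2164762*sqrt(72697)/363485 + 2717789/4 = 2717789/4 + 2164762*sqrt(72697)/363485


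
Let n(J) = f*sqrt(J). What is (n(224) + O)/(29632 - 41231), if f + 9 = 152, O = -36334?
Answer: 36334/11599 - 572*sqrt(14)/11599 ≈ 2.9480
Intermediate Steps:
f = 143 (f = -9 + 152 = 143)
n(J) = 143*sqrt(J)
(n(224) + O)/(29632 - 41231) = (143*sqrt(224) - 36334)/(29632 - 41231) = (143*(4*sqrt(14)) - 36334)/(-11599) = (572*sqrt(14) - 36334)*(-1/11599) = (-36334 + 572*sqrt(14))*(-1/11599) = 36334/11599 - 572*sqrt(14)/11599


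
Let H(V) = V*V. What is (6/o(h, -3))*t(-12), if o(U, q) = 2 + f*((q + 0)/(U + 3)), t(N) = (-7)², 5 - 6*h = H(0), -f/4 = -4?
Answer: -3381/121 ≈ -27.942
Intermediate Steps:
f = 16 (f = -4*(-4) = 16)
H(V) = V²
h = ⅚ (h = ⅚ - ⅙*0² = ⅚ - ⅙*0 = ⅚ + 0 = ⅚ ≈ 0.83333)
t(N) = 49
o(U, q) = 2 + 16*q/(3 + U) (o(U, q) = 2 + 16*((q + 0)/(U + 3)) = 2 + 16*(q/(3 + U)) = 2 + 16*q/(3 + U))
(6/o(h, -3))*t(-12) = (6/((2*(3 + ⅚ + 8*(-3))/(3 + ⅚))))*49 = (6/((2*(3 + ⅚ - 24)/(23/6))))*49 = (6/((2*(6/23)*(-121/6))))*49 = (6/(-242/23))*49 = (6*(-23/242))*49 = -69/121*49 = -3381/121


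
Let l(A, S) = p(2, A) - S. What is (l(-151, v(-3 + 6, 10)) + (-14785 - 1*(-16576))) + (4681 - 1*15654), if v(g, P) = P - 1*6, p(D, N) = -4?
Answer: -9190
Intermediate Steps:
v(g, P) = -6 + P (v(g, P) = P - 6 = -6 + P)
l(A, S) = -4 - S
(l(-151, v(-3 + 6, 10)) + (-14785 - 1*(-16576))) + (4681 - 1*15654) = ((-4 - (-6 + 10)) + (-14785 - 1*(-16576))) + (4681 - 1*15654) = ((-4 - 1*4) + (-14785 + 16576)) + (4681 - 15654) = ((-4 - 4) + 1791) - 10973 = (-8 + 1791) - 10973 = 1783 - 10973 = -9190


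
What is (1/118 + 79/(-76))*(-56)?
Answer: 64722/1121 ≈ 57.736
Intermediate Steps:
(1/118 + 79/(-76))*(-56) = (1/118 + 79*(-1/76))*(-56) = (1/118 - 79/76)*(-56) = -4623/4484*(-56) = 64722/1121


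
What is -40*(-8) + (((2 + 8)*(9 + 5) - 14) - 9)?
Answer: 437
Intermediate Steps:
-40*(-8) + (((2 + 8)*(9 + 5) - 14) - 9) = 320 + ((10*14 - 14) - 9) = 320 + ((140 - 14) - 9) = 320 + (126 - 9) = 320 + 117 = 437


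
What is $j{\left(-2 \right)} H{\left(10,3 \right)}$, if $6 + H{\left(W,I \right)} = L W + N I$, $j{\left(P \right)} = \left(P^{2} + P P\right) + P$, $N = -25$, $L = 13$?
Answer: $294$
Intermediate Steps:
$j{\left(P \right)} = P + 2 P^{2}$ ($j{\left(P \right)} = \left(P^{2} + P^{2}\right) + P = 2 P^{2} + P = P + 2 P^{2}$)
$H{\left(W,I \right)} = -6 - 25 I + 13 W$ ($H{\left(W,I \right)} = -6 - \left(- 13 W + 25 I\right) = -6 - 25 I + 13 W$)
$j{\left(-2 \right)} H{\left(10,3 \right)} = - 2 \left(1 + 2 \left(-2\right)\right) \left(-6 - 75 + 13 \cdot 10\right) = - 2 \left(1 - 4\right) \left(-6 - 75 + 130\right) = \left(-2\right) \left(-3\right) 49 = 6 \cdot 49 = 294$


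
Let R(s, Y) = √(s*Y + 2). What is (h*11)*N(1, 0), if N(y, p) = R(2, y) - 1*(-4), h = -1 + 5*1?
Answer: 264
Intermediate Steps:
R(s, Y) = √(2 + Y*s) (R(s, Y) = √(Y*s + 2) = √(2 + Y*s))
h = 4 (h = -1 + 5 = 4)
N(y, p) = 4 + √(2 + 2*y) (N(y, p) = √(2 + y*2) - 1*(-4) = √(2 + 2*y) + 4 = 4 + √(2 + 2*y))
(h*11)*N(1, 0) = (4*11)*(4 + √(2 + 2*1)) = 44*(4 + √(2 + 2)) = 44*(4 + √4) = 44*(4 + 2) = 44*6 = 264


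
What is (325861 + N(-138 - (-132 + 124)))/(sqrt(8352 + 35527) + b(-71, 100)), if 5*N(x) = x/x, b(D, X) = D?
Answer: 19280121/32365 + 271551*sqrt(43879)/32365 ≈ 2353.2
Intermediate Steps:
N(x) = 1/5 (N(x) = (x/x)/5 = (1/5)*1 = 1/5)
(325861 + N(-138 - (-132 + 124)))/(sqrt(8352 + 35527) + b(-71, 100)) = (325861 + 1/5)/(sqrt(8352 + 35527) - 71) = 1629306/(5*(sqrt(43879) - 71)) = 1629306/(5*(-71 + sqrt(43879)))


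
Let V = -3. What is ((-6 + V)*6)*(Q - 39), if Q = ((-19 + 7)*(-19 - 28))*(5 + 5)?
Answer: -302454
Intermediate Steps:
Q = 5640 (Q = -12*(-47)*10 = 564*10 = 5640)
((-6 + V)*6)*(Q - 39) = ((-6 - 3)*6)*(5640 - 39) = -9*6*5601 = -54*5601 = -302454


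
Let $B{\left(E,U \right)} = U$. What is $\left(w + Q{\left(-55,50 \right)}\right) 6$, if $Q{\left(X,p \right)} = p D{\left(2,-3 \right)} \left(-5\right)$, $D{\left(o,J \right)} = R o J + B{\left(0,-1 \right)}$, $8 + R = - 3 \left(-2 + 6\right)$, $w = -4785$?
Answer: $-207210$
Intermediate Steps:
$R = -20$ ($R = -8 - 3 \left(-2 + 6\right) = -8 - 12 = -20$)
$D{\left(o,J \right)} = -1 - 20 J o$ ($D{\left(o,J \right)} = - 20 o J - 1 = - 20 J o - 1 = -1 - 20 J o$)
$Q{\left(X,p \right)} = - 595 p$ ($Q{\left(X,p \right)} = p \left(-1 - \left(-60\right) 2\right) \left(-5\right) = p \left(-1 + 120\right) \left(-5\right) = p 119 \left(-5\right) = 119 p \left(-5\right) = - 595 p$)
$\left(w + Q{\left(-55,50 \right)}\right) 6 = \left(-4785 - 29750\right) 6 = \left(-34535\right) 6 = -207210$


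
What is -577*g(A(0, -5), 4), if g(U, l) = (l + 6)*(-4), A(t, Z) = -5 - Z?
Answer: 23080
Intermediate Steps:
g(U, l) = -24 - 4*l (g(U, l) = (6 + l)*(-4) = -24 - 4*l)
-577*g(A(0, -5), 4) = -577*(-24 - 4*4) = -577*(-24 - 16) = -577*(-40) = 23080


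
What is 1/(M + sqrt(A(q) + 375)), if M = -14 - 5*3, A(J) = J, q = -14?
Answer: -1/10 ≈ -0.10000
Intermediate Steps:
M = -29 (M = -14 - 15 = -29)
1/(M + sqrt(A(q) + 375)) = 1/(-29 + sqrt(-14 + 375)) = 1/(-29 + sqrt(361)) = 1/(-29 + 19) = 1/(-10) = -1/10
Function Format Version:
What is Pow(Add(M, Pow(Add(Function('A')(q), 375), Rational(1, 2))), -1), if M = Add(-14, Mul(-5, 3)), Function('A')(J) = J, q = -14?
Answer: Rational(-1, 10) ≈ -0.10000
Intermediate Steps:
M = -29 (M = Add(-14, -15) = -29)
Pow(Add(M, Pow(Add(Function('A')(q), 375), Rational(1, 2))), -1) = Pow(Add(-29, Pow(Add(-14, 375), Rational(1, 2))), -1) = Pow(Add(-29, Pow(361, Rational(1, 2))), -1) = Pow(Add(-29, 19), -1) = Pow(-10, -1) = Rational(-1, 10)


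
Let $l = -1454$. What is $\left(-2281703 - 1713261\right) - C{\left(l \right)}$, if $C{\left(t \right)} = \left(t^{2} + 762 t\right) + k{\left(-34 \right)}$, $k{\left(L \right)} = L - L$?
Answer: $-5001132$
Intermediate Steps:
$k{\left(L \right)} = 0$
$C{\left(t \right)} = t^{2} + 762 t$ ($C{\left(t \right)} = \left(t^{2} + 762 t\right) + 0 = t^{2} + 762 t$)
$\left(-2281703 - 1713261\right) - C{\left(l \right)} = \left(-2281703 - 1713261\right) - - 1454 \left(762 - 1454\right) = -3994964 - \left(-1454\right) \left(-692\right) = -3994964 - 1006168 = -5001132$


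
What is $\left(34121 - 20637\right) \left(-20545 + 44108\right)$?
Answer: $317723492$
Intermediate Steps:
$\left(34121 - 20637\right) \left(-20545 + 44108\right) = 13484 \cdot 23563 = 317723492$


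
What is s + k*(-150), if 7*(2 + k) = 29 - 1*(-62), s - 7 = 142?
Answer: -1501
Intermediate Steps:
s = 149 (s = 7 + 142 = 149)
k = 11 (k = -2 + (29 - 1*(-62))/7 = -2 + (29 + 62)/7 = -2 + (⅐)*91 = -2 + 13 = 11)
s + k*(-150) = 149 + 11*(-150) = 149 - 1650 = -1501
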